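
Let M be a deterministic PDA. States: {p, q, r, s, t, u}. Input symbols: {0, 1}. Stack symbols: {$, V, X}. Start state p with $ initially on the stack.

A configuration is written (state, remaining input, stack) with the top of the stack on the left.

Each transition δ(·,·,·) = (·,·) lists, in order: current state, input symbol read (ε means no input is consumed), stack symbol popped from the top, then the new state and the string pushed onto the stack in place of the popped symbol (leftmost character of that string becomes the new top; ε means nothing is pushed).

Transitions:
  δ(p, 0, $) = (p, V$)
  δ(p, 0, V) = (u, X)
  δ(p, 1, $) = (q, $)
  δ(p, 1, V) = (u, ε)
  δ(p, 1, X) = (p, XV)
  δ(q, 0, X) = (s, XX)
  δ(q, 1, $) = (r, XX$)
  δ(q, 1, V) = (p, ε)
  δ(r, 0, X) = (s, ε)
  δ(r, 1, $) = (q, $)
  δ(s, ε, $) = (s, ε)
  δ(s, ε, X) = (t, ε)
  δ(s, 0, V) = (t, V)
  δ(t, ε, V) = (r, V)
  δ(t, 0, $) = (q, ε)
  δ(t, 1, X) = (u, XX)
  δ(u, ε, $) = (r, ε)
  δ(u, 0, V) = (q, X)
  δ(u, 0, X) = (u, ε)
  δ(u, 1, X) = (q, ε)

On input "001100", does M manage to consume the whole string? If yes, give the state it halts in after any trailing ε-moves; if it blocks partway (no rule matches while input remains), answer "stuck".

(p, 001100, $)
  read 0, top $: go to p, push V$ → (p, 01100, V$)
  read 0, top V: go to u, push X → (u, 1100, X$)
  read 1, top X: go to q, push ε → (q, 100, $)
  read 1, top $: go to r, push XX$ → (r, 00, XX$)
  read 0, top X: go to s, push ε → (s, 0, X$)
  ε-move, top X: go to t, push ε → (t, 0, $)
  read 0, top $: go to q, push ε → (q, ε, ε)
All input consumed; M is in state q.

q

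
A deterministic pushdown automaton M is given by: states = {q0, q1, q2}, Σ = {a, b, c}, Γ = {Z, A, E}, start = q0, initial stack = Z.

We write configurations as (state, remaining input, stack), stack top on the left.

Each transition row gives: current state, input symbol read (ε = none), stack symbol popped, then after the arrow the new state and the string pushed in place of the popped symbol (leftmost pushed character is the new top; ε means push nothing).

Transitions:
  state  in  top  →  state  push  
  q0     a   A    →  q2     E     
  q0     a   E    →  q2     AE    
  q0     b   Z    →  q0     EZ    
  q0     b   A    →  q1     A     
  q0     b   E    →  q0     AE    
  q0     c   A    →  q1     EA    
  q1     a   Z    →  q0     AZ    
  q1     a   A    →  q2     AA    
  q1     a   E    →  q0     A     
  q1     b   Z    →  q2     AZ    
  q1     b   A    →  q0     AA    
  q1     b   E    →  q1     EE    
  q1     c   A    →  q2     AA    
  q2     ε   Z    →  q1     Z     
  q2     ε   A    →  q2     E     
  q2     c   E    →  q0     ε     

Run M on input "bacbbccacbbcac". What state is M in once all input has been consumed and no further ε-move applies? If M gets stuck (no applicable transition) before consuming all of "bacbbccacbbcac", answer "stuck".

stuck

(q0, bacbbccacbbcac, Z)
  read b, top Z: go to q0, push EZ → (q0, acbbccacbbcac, EZ)
  read a, top E: go to q2, push AE → (q2, cbbccacbbcac, AEZ)
  ε-move, top A: go to q2, push E → (q2, cbbccacbbcac, EEZ)
  read c, top E: go to q0, push ε → (q0, bbccacbbcac, EZ)
  read b, top E: go to q0, push AE → (q0, bccacbbcac, AEZ)
  read b, top A: go to q1, push A → (q1, ccacbbcac, AEZ)
  read c, top A: go to q2, push AA → (q2, cacbbcac, AAEZ)
  ε-move, top A: go to q2, push E → (q2, cacbbcac, EAEZ)
  read c, top E: go to q0, push ε → (q0, acbbcac, AEZ)
  read a, top A: go to q2, push E → (q2, cbbcac, EEZ)
  read c, top E: go to q0, push ε → (q0, bbcac, EZ)
  read b, top E: go to q0, push AE → (q0, bcac, AEZ)
  read b, top A: go to q1, push A → (q1, cac, AEZ)
  read c, top A: go to q2, push AA → (q2, ac, AAEZ)
  ε-move, top A: go to q2, push E → (q2, ac, EAEZ)
No transition for (q2, a, top E); M blocks with input ac remaining.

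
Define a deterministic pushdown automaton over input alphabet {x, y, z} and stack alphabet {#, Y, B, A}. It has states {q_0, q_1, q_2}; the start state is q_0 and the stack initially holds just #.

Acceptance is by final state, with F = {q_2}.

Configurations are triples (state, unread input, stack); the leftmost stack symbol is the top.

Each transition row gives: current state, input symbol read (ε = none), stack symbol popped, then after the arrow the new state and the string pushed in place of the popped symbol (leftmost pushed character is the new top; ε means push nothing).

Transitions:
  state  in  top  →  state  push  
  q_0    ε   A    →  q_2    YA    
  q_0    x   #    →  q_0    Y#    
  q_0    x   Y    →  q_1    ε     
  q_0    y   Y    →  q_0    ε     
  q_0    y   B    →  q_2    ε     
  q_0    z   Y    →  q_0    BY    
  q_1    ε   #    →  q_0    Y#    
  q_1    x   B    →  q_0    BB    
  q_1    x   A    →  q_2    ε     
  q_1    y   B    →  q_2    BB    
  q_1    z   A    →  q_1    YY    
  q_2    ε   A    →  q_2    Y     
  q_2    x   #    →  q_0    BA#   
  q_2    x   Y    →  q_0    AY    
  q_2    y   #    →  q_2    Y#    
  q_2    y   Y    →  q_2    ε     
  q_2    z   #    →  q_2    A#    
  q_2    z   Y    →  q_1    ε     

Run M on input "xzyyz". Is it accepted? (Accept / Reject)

(q_0, xzyyz, #) ⊢ (q_0, zyyz, Y#) ⊢ (q_0, yyz, BY#) ⊢ (q_2, yz, Y#) ⊢ (q_2, z, #) ⊢ (q_2, ε, A#)
All input consumed; state q_2 ∈ F.

Accept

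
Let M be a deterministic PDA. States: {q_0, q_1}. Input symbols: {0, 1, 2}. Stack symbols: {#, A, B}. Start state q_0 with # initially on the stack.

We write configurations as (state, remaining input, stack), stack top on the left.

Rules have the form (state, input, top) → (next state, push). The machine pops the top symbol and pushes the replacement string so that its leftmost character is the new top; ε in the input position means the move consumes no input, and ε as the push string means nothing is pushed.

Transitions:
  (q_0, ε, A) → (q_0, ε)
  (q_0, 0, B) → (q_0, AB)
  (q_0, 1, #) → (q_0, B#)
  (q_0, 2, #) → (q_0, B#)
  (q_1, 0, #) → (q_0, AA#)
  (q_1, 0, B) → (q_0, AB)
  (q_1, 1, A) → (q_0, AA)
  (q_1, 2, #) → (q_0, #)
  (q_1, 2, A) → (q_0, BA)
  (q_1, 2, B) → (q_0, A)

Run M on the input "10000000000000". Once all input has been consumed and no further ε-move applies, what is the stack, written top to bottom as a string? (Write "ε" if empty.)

(q_0, 10000000000000, #) ⊢ (q_0, 0000000000000, B#) ⊢ (q_0, 000000000000, AB#) ⊢ (q_0, 000000000000, B#) ⊢ (q_0, 00000000000, AB#) ⊢ (q_0, 00000000000, B#) ⊢ (q_0, 0000000000, AB#) ⊢ (q_0, 0000000000, B#) ⊢ (q_0, 000000000, AB#) ⊢ (q_0, 000000000, B#) ⊢ (q_0, 00000000, AB#) ⊢ (q_0, 00000000, B#) ⊢ (q_0, 0000000, AB#) ⊢ (q_0, 0000000, B#) ⊢ (q_0, 000000, AB#) ⊢ (q_0, 000000, B#) ⊢ (q_0, 00000, AB#) ⊢ (q_0, 00000, B#) ⊢ (q_0, 0000, AB#) ⊢ (q_0, 0000, B#) ⊢ (q_0, 000, AB#) ⊢ (q_0, 000, B#) ⊢ (q_0, 00, AB#) ⊢ (q_0, 00, B#) ⊢ (q_0, 0, AB#) ⊢ (q_0, 0, B#) ⊢ (q_0, ε, AB#) ⊢ (q_0, ε, B#)
All input consumed in state q_0 with stack B#.

B#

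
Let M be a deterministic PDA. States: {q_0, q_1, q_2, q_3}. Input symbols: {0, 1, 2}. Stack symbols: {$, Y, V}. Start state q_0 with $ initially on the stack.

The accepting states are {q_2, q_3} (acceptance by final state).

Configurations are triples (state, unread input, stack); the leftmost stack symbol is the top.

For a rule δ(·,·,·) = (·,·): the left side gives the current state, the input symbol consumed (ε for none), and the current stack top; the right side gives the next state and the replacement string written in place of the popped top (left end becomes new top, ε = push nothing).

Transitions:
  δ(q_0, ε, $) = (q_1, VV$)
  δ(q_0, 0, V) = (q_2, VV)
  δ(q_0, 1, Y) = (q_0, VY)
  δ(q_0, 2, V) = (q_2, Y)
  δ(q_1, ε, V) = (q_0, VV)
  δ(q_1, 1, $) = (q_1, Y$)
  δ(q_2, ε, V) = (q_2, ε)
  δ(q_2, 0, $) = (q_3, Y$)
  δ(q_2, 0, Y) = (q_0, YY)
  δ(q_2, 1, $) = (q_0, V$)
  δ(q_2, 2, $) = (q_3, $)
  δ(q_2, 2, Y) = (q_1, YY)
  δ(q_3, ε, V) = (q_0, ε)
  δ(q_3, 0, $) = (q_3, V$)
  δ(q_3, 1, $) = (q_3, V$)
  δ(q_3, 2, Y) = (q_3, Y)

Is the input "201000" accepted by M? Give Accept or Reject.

(q_0, 201000, $)
  ε-move, top $: go to q_1, push VV$ → (q_1, 201000, VV$)
  ε-move, top V: go to q_0, push VV → (q_0, 201000, VVV$)
  read 2, top V: go to q_2, push Y → (q_2, 01000, YVV$)
  read 0, top Y: go to q_0, push YY → (q_0, 1000, YYVV$)
  read 1, top Y: go to q_0, push VY → (q_0, 000, VYYVV$)
  read 0, top V: go to q_2, push VV → (q_2, 00, VVYYVV$)
  ε-move, top V: go to q_2, push ε → (q_2, 00, VYYVV$)
  ε-move, top V: go to q_2, push ε → (q_2, 00, YYVV$)
  read 0, top Y: go to q_0, push YY → (q_0, 0, YYYVV$)
No transition applies at (q_0, 0, YYYVV$); input not fully consumed.

Reject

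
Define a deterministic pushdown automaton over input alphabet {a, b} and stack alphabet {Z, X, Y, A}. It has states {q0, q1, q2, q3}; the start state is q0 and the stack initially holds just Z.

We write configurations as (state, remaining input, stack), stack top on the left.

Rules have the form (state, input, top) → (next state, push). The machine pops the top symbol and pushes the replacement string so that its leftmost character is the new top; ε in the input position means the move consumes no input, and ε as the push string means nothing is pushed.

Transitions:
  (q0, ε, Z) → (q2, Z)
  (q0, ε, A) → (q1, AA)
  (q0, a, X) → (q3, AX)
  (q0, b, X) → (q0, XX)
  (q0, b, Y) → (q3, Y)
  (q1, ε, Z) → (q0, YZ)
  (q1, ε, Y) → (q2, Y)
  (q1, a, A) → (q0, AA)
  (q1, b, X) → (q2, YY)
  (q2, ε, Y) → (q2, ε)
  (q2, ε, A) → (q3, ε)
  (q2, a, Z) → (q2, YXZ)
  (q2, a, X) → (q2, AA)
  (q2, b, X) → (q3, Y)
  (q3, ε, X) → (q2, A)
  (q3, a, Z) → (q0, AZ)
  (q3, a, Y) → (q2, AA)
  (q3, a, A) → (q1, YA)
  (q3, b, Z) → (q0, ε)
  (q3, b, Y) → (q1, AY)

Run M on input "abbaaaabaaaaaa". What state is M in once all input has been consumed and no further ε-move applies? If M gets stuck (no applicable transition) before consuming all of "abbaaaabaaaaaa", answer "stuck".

stuck

(q0, abbaaaabaaaaaa, Z)
  ε-move, top Z: go to q2, push Z → (q2, abbaaaabaaaaaa, Z)
  read a, top Z: go to q2, push YXZ → (q2, bbaaaabaaaaaa, YXZ)
  ε-move, top Y: go to q2, push ε → (q2, bbaaaabaaaaaa, XZ)
  read b, top X: go to q3, push Y → (q3, baaaabaaaaaa, YZ)
  read b, top Y: go to q1, push AY → (q1, aaaabaaaaaa, AYZ)
  read a, top A: go to q0, push AA → (q0, aaabaaaaaa, AAYZ)
  ε-move, top A: go to q1, push AA → (q1, aaabaaaaaa, AAAYZ)
  read a, top A: go to q0, push AA → (q0, aabaaaaaa, AAAAYZ)
  ε-move, top A: go to q1, push AA → (q1, aabaaaaaa, AAAAAYZ)
  read a, top A: go to q0, push AA → (q0, abaaaaaa, AAAAAAYZ)
  ε-move, top A: go to q1, push AA → (q1, abaaaaaa, AAAAAAAYZ)
  read a, top A: go to q0, push AA → (q0, baaaaaa, AAAAAAAAYZ)
  ε-move, top A: go to q1, push AA → (q1, baaaaaa, AAAAAAAAAYZ)
No transition for (q1, b, top A); M blocks with input baaaaaa remaining.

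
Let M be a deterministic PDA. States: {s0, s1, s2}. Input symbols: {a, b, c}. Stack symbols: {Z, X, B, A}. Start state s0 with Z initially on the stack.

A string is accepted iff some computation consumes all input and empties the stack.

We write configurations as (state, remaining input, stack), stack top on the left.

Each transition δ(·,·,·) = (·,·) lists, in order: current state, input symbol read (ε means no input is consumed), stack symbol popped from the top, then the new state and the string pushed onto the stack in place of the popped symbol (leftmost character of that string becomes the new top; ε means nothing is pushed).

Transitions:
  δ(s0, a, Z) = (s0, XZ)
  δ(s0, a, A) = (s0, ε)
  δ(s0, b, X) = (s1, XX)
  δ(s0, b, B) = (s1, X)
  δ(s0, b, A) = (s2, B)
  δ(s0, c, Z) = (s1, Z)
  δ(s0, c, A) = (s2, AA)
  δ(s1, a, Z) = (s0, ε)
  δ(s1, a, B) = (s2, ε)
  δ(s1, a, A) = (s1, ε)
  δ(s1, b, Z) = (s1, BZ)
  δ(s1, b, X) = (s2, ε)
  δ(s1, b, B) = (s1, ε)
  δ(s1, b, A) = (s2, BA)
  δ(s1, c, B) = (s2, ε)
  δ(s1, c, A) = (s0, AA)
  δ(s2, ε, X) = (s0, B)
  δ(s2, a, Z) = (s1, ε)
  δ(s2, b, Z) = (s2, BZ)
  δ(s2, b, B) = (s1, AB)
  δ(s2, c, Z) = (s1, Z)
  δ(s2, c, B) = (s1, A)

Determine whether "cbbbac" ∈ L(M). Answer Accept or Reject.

(s0, cbbbac, Z) ⊢ (s1, bbbac, Z) ⊢ (s1, bbac, BZ) ⊢ (s1, bac, Z) ⊢ (s1, ac, BZ) ⊢ (s2, c, Z) ⊢ (s1, ε, Z)
All input consumed; stack is Z, not empty, and no further ε-move applies.

Reject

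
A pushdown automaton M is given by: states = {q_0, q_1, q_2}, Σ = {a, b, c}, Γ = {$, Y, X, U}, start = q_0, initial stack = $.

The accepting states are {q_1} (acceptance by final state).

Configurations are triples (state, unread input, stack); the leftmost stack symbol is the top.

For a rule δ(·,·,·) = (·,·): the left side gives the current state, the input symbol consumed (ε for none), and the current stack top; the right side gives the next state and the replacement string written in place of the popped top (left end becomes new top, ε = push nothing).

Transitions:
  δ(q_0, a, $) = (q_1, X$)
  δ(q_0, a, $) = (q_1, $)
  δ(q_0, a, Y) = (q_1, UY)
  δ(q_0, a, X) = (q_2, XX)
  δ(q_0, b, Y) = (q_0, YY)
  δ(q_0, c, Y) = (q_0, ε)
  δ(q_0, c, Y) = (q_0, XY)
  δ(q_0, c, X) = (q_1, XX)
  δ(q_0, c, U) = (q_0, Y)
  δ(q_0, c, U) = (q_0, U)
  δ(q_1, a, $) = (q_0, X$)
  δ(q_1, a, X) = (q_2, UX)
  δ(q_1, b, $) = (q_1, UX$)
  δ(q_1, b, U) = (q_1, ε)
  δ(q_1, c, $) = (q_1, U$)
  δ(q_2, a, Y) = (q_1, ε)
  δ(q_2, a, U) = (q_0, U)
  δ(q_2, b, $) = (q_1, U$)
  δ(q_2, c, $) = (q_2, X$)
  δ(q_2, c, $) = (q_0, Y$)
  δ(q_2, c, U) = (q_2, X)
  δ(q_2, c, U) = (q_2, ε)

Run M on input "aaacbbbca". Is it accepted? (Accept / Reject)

Accept

One accepting computation: (q_0, aaacbbbca, $) ⊢ (q_1, aacbbbca, X$) ⊢ (q_2, acbbbca, UX$) ⊢ (q_0, cbbbca, UX$) ⊢ (q_0, bbbca, YX$) ⊢ (q_0, bbca, YYX$) ⊢ (q_0, bca, YYYX$) ⊢ (q_0, ca, YYYYX$) ⊢ (q_0, a, YYYX$) ⊢ (q_1, ε, UYYYX$)
All input consumed and state q_1 ∈ F.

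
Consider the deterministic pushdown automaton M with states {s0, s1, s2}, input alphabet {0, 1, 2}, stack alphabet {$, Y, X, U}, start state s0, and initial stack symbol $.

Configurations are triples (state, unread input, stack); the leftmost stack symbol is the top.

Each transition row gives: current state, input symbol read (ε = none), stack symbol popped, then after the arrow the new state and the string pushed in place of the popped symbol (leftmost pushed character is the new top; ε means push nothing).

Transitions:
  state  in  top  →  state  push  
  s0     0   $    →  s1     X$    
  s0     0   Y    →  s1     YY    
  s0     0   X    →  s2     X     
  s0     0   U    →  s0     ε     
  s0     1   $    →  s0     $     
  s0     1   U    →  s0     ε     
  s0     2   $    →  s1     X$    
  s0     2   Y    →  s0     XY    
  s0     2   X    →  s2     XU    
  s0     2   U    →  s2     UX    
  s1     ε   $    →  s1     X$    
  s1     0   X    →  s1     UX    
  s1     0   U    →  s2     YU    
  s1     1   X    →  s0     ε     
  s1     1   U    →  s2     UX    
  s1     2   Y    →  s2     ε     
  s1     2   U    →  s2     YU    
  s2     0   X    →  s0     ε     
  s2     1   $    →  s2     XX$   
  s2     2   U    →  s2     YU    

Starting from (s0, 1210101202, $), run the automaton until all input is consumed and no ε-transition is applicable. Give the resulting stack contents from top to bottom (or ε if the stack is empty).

YUX$

(s0, 1210101202, $) ⊢ (s0, 210101202, $) ⊢ (s1, 10101202, X$) ⊢ (s0, 0101202, $) ⊢ (s1, 101202, X$) ⊢ (s0, 01202, $) ⊢ (s1, 1202, X$) ⊢ (s0, 202, $) ⊢ (s1, 02, X$) ⊢ (s1, 2, UX$) ⊢ (s2, ε, YUX$)
All input consumed in state s2 with stack YUX$.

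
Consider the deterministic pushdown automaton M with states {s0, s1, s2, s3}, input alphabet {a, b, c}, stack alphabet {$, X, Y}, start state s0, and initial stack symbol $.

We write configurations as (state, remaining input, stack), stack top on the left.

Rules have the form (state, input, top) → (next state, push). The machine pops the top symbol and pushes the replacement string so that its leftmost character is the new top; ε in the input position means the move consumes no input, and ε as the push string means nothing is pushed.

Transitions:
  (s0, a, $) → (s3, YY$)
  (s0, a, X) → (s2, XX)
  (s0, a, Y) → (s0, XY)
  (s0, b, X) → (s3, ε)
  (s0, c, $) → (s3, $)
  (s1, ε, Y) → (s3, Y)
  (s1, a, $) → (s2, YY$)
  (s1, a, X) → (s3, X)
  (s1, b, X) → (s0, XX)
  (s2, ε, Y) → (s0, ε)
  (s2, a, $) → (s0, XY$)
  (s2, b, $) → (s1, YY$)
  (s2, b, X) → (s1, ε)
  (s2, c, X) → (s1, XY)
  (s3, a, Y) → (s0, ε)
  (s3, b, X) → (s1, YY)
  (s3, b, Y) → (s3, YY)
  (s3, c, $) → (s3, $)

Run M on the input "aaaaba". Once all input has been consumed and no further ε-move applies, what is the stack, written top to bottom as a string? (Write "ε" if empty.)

XY$

(s0, aaaaba, $)
  read a, top $: go to s3, push YY$ → (s3, aaaba, YY$)
  read a, top Y: go to s0, push ε → (s0, aaba, Y$)
  read a, top Y: go to s0, push XY → (s0, aba, XY$)
  read a, top X: go to s2, push XX → (s2, ba, XXY$)
  read b, top X: go to s1, push ε → (s1, a, XY$)
  read a, top X: go to s3, push X → (s3, ε, XY$)
All input consumed in state s3 with stack XY$.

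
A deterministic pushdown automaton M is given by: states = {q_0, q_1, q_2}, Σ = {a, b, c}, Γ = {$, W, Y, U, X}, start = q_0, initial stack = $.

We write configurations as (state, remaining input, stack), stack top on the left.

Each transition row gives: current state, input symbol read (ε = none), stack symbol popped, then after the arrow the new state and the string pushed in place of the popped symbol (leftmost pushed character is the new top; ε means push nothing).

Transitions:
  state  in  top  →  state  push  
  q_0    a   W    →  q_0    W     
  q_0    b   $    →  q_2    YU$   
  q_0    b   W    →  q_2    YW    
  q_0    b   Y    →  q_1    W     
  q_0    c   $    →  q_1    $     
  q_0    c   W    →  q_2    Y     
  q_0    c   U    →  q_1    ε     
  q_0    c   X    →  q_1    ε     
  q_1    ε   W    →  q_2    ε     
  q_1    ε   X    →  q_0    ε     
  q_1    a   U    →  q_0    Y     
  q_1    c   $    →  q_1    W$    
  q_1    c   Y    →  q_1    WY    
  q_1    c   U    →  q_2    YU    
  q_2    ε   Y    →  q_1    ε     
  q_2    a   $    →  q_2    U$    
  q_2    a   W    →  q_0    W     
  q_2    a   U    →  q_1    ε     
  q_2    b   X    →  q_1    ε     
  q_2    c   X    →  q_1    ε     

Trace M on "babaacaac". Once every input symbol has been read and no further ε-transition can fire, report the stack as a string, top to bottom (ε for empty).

$

(q_0, babaacaac, $)
  read b, top $: go to q_2, push YU$ → (q_2, abaacaac, YU$)
  ε-move, top Y: go to q_1, push ε → (q_1, abaacaac, U$)
  read a, top U: go to q_0, push Y → (q_0, baacaac, Y$)
  read b, top Y: go to q_1, push W → (q_1, aacaac, W$)
  ε-move, top W: go to q_2, push ε → (q_2, aacaac, $)
  read a, top $: go to q_2, push U$ → (q_2, acaac, U$)
  read a, top U: go to q_1, push ε → (q_1, caac, $)
  read c, top $: go to q_1, push W$ → (q_1, aac, W$)
  ε-move, top W: go to q_2, push ε → (q_2, aac, $)
  read a, top $: go to q_2, push U$ → (q_2, ac, U$)
  read a, top U: go to q_1, push ε → (q_1, c, $)
  read c, top $: go to q_1, push W$ → (q_1, ε, W$)
  ε-move, top W: go to q_2, push ε → (q_2, ε, $)
All input consumed in state q_2 with stack $.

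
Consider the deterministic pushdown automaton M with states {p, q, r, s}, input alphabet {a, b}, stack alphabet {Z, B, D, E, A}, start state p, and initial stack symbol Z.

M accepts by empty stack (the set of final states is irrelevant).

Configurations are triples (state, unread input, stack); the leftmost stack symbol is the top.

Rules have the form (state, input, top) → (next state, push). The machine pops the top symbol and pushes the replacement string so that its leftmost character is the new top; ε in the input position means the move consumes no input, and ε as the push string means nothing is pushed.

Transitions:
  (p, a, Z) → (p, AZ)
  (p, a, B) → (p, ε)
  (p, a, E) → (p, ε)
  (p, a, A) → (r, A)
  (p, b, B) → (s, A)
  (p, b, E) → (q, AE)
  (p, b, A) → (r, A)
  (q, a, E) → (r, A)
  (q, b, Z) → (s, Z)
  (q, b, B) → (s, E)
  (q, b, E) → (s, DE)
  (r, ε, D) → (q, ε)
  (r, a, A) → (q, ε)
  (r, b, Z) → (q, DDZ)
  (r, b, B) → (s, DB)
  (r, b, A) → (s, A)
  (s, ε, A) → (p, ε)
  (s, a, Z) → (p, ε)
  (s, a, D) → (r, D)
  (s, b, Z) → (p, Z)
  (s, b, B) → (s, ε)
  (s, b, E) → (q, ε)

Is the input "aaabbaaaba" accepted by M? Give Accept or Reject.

Accept

(p, aaabbaaaba, Z) ⊢ (p, aabbaaaba, AZ) ⊢ (r, abbaaaba, AZ) ⊢ (q, bbaaaba, Z) ⊢ (s, baaaba, Z) ⊢ (p, aaaba, Z) ⊢ (p, aaba, AZ) ⊢ (r, aba, AZ) ⊢ (q, ba, Z) ⊢ (s, a, Z) ⊢ (p, ε, ε)
All input consumed and the stack is empty.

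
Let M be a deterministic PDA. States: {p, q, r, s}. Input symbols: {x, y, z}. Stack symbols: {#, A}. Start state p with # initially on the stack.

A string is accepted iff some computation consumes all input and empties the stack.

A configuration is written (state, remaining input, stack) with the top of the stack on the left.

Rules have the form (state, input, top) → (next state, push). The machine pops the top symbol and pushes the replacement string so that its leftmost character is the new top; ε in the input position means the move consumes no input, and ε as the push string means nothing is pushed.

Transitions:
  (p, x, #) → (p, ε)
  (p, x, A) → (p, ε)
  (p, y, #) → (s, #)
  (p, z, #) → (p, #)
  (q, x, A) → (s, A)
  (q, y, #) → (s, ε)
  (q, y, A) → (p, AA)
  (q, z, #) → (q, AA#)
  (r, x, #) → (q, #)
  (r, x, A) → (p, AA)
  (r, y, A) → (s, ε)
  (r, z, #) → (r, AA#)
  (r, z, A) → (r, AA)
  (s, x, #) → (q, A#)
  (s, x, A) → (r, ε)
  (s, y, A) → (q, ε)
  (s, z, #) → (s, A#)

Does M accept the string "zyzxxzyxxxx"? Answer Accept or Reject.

Accept

(p, zyzxxzyxxxx, #)
  read z, top #: go to p, push # → (p, yzxxzyxxxx, #)
  read y, top #: go to s, push # → (s, zxxzyxxxx, #)
  read z, top #: go to s, push A# → (s, xxzyxxxx, A#)
  read x, top A: go to r, push ε → (r, xzyxxxx, #)
  read x, top #: go to q, push # → (q, zyxxxx, #)
  read z, top #: go to q, push AA# → (q, yxxxx, AA#)
  read y, top A: go to p, push AA → (p, xxxx, AAA#)
  read x, top A: go to p, push ε → (p, xxx, AA#)
  read x, top A: go to p, push ε → (p, xx, A#)
  read x, top A: go to p, push ε → (p, x, #)
  read x, top #: go to p, push ε → (p, ε, ε)
All input consumed and the stack is empty.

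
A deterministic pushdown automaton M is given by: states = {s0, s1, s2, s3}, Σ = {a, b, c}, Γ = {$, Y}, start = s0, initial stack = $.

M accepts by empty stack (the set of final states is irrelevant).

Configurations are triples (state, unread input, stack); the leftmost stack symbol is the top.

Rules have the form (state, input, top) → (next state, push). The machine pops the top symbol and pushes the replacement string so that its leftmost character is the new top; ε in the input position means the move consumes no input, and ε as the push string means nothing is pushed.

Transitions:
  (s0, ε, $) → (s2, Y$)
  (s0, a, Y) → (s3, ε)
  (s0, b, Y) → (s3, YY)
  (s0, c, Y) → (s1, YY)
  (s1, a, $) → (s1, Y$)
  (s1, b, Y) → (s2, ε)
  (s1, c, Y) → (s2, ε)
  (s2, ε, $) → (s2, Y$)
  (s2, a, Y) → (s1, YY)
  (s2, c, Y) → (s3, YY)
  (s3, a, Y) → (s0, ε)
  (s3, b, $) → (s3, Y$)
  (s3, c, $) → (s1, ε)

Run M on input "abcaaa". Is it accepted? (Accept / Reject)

Reject

(s0, abcaaa, $) ⊢ (s2, abcaaa, Y$) ⊢ (s1, bcaaa, YY$) ⊢ (s2, caaa, Y$) ⊢ (s3, aaa, YY$) ⊢ (s0, aa, Y$) ⊢ (s3, a, $)
No transition applies at (s3, a, $); input not fully consumed.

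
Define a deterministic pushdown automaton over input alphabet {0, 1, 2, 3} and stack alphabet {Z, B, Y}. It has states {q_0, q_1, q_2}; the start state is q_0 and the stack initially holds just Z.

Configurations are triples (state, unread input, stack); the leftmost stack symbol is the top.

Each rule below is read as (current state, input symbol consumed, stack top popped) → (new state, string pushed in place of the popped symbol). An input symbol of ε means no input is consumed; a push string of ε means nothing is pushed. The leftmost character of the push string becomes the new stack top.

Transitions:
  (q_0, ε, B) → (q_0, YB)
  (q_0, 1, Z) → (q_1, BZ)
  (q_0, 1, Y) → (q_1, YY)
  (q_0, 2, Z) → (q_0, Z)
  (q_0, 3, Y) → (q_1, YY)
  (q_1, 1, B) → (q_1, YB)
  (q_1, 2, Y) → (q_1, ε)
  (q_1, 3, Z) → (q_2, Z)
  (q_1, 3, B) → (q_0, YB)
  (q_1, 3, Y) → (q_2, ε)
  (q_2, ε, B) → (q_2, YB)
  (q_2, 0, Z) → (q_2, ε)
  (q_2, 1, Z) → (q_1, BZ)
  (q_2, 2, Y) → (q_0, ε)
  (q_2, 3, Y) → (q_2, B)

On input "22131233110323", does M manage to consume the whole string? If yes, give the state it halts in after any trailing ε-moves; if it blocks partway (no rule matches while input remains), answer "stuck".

(q_0, 22131233110323, Z)
  read 2, top Z: go to q_0, push Z → (q_0, 2131233110323, Z)
  read 2, top Z: go to q_0, push Z → (q_0, 131233110323, Z)
  read 1, top Z: go to q_1, push BZ → (q_1, 31233110323, BZ)
  read 3, top B: go to q_0, push YB → (q_0, 1233110323, YBZ)
  read 1, top Y: go to q_1, push YY → (q_1, 233110323, YYBZ)
  read 2, top Y: go to q_1, push ε → (q_1, 33110323, YBZ)
  read 3, top Y: go to q_2, push ε → (q_2, 3110323, BZ)
  ε-move, top B: go to q_2, push YB → (q_2, 3110323, YBZ)
  read 3, top Y: go to q_2, push B → (q_2, 110323, BBZ)
  ε-move, top B: go to q_2, push YB → (q_2, 110323, YBBZ)
No transition for (q_2, 1, top Y); M blocks with input 110323 remaining.

stuck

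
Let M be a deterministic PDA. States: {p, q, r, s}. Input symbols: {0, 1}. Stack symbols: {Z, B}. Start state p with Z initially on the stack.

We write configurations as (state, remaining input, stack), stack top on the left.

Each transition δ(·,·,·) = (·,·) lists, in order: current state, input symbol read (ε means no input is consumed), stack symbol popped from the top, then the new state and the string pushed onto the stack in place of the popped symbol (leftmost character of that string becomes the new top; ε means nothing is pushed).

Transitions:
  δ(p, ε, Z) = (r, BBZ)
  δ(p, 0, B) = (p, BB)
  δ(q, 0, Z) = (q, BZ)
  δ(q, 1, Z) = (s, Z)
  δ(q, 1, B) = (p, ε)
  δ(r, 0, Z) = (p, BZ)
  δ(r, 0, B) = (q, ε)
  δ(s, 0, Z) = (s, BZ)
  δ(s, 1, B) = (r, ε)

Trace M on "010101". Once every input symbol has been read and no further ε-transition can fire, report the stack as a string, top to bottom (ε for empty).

(p, 010101, Z) ⊢ (r, 010101, BBZ) ⊢ (q, 10101, BZ) ⊢ (p, 0101, Z) ⊢ (r, 0101, BBZ) ⊢ (q, 101, BZ) ⊢ (p, 01, Z) ⊢ (r, 01, BBZ) ⊢ (q, 1, BZ) ⊢ (p, ε, Z) ⊢ (r, ε, BBZ)
All input consumed in state r with stack BBZ.

BBZ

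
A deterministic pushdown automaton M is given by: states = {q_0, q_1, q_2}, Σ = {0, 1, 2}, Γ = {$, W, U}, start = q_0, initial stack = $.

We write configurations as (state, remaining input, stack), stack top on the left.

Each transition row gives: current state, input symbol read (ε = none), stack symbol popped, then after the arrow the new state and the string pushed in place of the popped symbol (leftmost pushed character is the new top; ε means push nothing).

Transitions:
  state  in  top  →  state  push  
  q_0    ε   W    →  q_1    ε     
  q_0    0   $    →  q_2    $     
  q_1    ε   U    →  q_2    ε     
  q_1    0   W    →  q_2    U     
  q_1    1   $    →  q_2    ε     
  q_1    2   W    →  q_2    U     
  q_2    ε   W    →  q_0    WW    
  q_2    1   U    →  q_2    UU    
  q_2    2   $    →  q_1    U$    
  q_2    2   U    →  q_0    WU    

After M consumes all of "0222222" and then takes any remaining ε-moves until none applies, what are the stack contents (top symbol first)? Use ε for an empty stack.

$

(q_0, 0222222, $)
  read 0, top $: go to q_2, push $ → (q_2, 222222, $)
  read 2, top $: go to q_1, push U$ → (q_1, 22222, U$)
  ε-move, top U: go to q_2, push ε → (q_2, 22222, $)
  read 2, top $: go to q_1, push U$ → (q_1, 2222, U$)
  ε-move, top U: go to q_2, push ε → (q_2, 2222, $)
  read 2, top $: go to q_1, push U$ → (q_1, 222, U$)
  ε-move, top U: go to q_2, push ε → (q_2, 222, $)
  read 2, top $: go to q_1, push U$ → (q_1, 22, U$)
  ε-move, top U: go to q_2, push ε → (q_2, 22, $)
  read 2, top $: go to q_1, push U$ → (q_1, 2, U$)
  ε-move, top U: go to q_2, push ε → (q_2, 2, $)
  read 2, top $: go to q_1, push U$ → (q_1, ε, U$)
  ε-move, top U: go to q_2, push ε → (q_2, ε, $)
All input consumed in state q_2 with stack $.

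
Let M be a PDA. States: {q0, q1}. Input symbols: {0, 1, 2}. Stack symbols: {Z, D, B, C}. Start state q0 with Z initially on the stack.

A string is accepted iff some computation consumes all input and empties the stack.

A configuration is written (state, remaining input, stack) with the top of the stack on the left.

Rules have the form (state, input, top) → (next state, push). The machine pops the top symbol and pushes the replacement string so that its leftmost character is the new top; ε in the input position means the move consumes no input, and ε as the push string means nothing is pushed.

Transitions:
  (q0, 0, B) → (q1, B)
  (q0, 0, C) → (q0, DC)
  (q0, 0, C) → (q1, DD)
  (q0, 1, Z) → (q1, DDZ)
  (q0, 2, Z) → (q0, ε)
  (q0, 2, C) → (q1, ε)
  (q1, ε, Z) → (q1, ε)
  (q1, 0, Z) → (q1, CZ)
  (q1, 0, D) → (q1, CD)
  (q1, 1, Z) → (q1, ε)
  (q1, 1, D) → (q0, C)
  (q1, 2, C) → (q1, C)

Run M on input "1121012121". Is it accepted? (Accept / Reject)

One accepting computation: (q0, 1121012121, Z) ⊢ (q1, 121012121, DDZ) ⊢ (q0, 21012121, CDZ) ⊢ (q1, 1012121, DZ) ⊢ (q0, 012121, CZ) ⊢ (q1, 12121, DDZ) ⊢ (q0, 2121, CDZ) ⊢ (q1, 121, DZ) ⊢ (q0, 21, CZ) ⊢ (q1, 1, Z) ⊢ (q1, ε, ε)
All input consumed and the stack is empty.

Accept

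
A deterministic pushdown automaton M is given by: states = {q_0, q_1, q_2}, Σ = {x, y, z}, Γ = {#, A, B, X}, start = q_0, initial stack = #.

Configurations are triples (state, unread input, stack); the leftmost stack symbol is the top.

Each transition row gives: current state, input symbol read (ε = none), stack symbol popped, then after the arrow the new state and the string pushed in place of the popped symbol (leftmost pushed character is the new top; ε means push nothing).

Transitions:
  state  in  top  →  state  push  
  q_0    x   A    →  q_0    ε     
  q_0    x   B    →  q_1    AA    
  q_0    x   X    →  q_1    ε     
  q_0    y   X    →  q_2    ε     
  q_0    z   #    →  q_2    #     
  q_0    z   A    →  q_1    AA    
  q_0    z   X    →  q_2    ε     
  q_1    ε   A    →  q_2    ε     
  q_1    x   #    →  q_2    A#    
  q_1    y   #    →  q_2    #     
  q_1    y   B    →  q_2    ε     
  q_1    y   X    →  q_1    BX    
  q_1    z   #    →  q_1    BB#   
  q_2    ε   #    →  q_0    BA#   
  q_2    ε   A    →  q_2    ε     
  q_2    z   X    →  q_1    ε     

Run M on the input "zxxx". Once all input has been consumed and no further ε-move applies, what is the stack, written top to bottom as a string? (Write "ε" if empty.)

(q_0, zxxx, #) ⊢ (q_2, xxx, #) ⊢ (q_0, xxx, BA#) ⊢ (q_1, xx, AAA#) ⊢ (q_2, xx, AA#) ⊢ (q_2, xx, A#) ⊢ (q_2, xx, #) ⊢ (q_0, xx, BA#) ⊢ (q_1, x, AAA#) ⊢ (q_2, x, AA#) ⊢ (q_2, x, A#) ⊢ (q_2, x, #) ⊢ (q_0, x, BA#) ⊢ (q_1, ε, AAA#) ⊢ (q_2, ε, AA#) ⊢ (q_2, ε, A#) ⊢ (q_2, ε, #) ⊢ (q_0, ε, BA#)
All input consumed in state q_0 with stack BA#.

BA#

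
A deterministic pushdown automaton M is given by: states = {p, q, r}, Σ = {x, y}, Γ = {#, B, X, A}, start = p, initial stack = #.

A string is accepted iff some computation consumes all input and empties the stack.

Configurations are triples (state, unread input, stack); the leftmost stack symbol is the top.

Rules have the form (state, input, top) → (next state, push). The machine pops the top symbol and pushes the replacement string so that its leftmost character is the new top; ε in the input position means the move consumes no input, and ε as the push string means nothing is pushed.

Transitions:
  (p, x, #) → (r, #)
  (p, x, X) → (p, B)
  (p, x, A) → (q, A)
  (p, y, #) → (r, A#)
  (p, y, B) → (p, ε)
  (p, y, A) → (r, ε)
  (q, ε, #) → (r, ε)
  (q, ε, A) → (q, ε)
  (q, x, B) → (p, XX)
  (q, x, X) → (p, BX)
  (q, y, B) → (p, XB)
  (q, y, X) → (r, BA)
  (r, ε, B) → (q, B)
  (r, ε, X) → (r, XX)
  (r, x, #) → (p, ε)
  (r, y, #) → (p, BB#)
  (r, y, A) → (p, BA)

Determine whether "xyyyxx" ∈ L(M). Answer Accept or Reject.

Accept

(p, xyyyxx, #)
  read x, top #: go to r, push # → (r, yyyxx, #)
  read y, top #: go to p, push BB# → (p, yyxx, BB#)
  read y, top B: go to p, push ε → (p, yxx, B#)
  read y, top B: go to p, push ε → (p, xx, #)
  read x, top #: go to r, push # → (r, x, #)
  read x, top #: go to p, push ε → (p, ε, ε)
All input consumed and the stack is empty.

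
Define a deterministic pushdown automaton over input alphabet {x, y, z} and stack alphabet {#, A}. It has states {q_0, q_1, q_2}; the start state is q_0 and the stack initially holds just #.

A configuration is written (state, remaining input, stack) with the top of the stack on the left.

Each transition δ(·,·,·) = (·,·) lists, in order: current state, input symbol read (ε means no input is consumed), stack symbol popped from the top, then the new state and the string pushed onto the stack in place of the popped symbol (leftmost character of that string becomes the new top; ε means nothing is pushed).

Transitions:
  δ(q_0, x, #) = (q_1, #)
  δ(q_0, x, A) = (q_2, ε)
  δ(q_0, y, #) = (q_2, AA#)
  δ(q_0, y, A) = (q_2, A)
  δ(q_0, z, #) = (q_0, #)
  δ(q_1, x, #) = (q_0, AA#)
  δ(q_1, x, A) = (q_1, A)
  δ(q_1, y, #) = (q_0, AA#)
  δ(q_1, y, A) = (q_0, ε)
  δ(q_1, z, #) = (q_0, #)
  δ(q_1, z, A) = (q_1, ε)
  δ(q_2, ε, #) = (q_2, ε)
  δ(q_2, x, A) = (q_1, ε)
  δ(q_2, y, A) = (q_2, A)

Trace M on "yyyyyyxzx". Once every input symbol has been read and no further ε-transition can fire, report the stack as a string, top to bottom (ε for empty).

(q_0, yyyyyyxzx, #)
  read y, top #: go to q_2, push AA# → (q_2, yyyyyxzx, AA#)
  read y, top A: go to q_2, push A → (q_2, yyyyxzx, AA#)
  read y, top A: go to q_2, push A → (q_2, yyyxzx, AA#)
  read y, top A: go to q_2, push A → (q_2, yyxzx, AA#)
  read y, top A: go to q_2, push A → (q_2, yxzx, AA#)
  read y, top A: go to q_2, push A → (q_2, xzx, AA#)
  read x, top A: go to q_1, push ε → (q_1, zx, A#)
  read z, top A: go to q_1, push ε → (q_1, x, #)
  read x, top #: go to q_0, push AA# → (q_0, ε, AA#)
All input consumed in state q_0 with stack AA#.

AA#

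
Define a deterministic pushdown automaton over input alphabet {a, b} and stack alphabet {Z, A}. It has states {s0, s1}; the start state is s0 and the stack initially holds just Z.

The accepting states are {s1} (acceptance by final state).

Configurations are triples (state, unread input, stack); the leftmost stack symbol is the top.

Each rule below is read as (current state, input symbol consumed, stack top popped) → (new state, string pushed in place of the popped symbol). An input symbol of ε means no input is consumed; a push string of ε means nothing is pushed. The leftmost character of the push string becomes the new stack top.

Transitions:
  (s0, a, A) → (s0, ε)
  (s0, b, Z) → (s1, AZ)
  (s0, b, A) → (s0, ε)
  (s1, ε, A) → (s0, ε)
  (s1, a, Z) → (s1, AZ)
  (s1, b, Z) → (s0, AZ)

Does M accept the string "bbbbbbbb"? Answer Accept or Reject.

(s0, bbbbbbbb, Z)
  read b, top Z: go to s1, push AZ → (s1, bbbbbbb, AZ)
  ε-move, top A: go to s0, push ε → (s0, bbbbbbb, Z)
  read b, top Z: go to s1, push AZ → (s1, bbbbbb, AZ)
  ε-move, top A: go to s0, push ε → (s0, bbbbbb, Z)
  read b, top Z: go to s1, push AZ → (s1, bbbbb, AZ)
  ε-move, top A: go to s0, push ε → (s0, bbbbb, Z)
  read b, top Z: go to s1, push AZ → (s1, bbbb, AZ)
  ε-move, top A: go to s0, push ε → (s0, bbbb, Z)
  read b, top Z: go to s1, push AZ → (s1, bbb, AZ)
  ε-move, top A: go to s0, push ε → (s0, bbb, Z)
  read b, top Z: go to s1, push AZ → (s1, bb, AZ)
  ε-move, top A: go to s0, push ε → (s0, bb, Z)
  read b, top Z: go to s1, push AZ → (s1, b, AZ)
  ε-move, top A: go to s0, push ε → (s0, b, Z)
  read b, top Z: go to s1, push AZ → (s1, ε, AZ)
All input consumed; state s1 ∈ F.

Accept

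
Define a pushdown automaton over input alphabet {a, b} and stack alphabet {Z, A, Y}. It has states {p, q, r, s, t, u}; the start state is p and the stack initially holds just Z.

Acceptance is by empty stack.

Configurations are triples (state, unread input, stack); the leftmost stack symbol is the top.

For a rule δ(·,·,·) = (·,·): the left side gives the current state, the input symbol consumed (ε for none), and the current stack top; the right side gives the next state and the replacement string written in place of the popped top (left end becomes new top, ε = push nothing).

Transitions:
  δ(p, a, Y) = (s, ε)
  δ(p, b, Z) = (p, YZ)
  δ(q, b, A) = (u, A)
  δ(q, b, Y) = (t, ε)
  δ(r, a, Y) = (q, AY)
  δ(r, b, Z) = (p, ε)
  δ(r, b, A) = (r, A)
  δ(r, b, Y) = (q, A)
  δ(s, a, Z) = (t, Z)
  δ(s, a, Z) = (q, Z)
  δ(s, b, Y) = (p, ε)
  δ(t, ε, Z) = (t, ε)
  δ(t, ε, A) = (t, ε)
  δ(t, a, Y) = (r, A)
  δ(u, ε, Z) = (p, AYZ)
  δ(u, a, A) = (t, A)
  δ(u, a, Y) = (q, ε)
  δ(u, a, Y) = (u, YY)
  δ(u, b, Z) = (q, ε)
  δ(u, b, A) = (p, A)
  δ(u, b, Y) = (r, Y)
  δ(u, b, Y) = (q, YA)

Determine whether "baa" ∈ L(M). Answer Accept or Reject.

One accepting computation: (p, baa, Z) ⊢ (p, aa, YZ) ⊢ (s, a, Z) ⊢ (t, ε, Z) ⊢ (t, ε, ε)
All input consumed and the stack is empty.

Accept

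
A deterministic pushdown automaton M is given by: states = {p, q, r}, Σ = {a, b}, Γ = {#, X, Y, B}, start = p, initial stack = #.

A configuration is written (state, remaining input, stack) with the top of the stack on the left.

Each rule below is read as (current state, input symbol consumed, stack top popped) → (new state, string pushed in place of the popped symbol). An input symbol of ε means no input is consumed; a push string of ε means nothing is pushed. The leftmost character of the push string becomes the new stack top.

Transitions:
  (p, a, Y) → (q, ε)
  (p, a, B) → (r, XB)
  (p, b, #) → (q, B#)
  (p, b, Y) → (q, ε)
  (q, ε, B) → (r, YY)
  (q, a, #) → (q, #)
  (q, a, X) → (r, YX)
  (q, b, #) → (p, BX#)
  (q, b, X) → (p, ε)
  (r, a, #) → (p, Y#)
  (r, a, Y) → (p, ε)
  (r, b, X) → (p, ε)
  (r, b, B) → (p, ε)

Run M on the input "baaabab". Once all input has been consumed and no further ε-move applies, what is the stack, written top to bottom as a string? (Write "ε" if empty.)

(p, baaabab, #) ⊢ (q, aaabab, B#) ⊢ (r, aaabab, YY#) ⊢ (p, aabab, Y#) ⊢ (q, abab, #) ⊢ (q, bab, #) ⊢ (p, ab, BX#) ⊢ (r, b, XBX#) ⊢ (p, ε, BX#)
All input consumed in state p with stack BX#.

BX#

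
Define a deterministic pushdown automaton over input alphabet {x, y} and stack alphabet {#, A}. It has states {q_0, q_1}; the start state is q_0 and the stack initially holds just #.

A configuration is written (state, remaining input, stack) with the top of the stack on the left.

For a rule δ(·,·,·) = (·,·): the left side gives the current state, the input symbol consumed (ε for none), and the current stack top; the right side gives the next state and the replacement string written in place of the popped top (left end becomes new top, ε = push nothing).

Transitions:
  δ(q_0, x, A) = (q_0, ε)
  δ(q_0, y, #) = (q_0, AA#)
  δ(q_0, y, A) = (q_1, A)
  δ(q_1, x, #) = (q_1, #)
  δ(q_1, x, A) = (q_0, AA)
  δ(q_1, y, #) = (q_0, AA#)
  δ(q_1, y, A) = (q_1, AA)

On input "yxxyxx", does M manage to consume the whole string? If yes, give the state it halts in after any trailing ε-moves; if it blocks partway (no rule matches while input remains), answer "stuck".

(q_0, yxxyxx, #)
  read y, top #: go to q_0, push AA# → (q_0, xxyxx, AA#)
  read x, top A: go to q_0, push ε → (q_0, xyxx, A#)
  read x, top A: go to q_0, push ε → (q_0, yxx, #)
  read y, top #: go to q_0, push AA# → (q_0, xx, AA#)
  read x, top A: go to q_0, push ε → (q_0, x, A#)
  read x, top A: go to q_0, push ε → (q_0, ε, #)
All input consumed; M is in state q_0.

q_0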